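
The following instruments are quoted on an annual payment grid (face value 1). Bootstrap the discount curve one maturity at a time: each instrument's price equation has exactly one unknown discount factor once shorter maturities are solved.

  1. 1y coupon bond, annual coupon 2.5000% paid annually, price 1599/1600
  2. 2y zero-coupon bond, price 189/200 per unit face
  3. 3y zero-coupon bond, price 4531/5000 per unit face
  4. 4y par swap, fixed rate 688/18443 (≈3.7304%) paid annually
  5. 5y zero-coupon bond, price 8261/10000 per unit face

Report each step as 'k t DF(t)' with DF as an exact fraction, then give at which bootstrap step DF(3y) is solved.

step 1 [1y] bond c/1=1/40: DF=(1599/1600 − 1/40·(0))/(1+1/40) = 39/40 ≈ 0.975000
step 2 [2y] zero: DF = P = 189/200 ≈ 0.945000
step 3 [3y] zero: DF = P = 4531/5000 ≈ 0.906200
step 4 [4y] swap r/1=688/18443: DF=(1 − 688/18443·(0.975000+0.945000+0.906200))/(1+688/18443) = 539/625 ≈ 0.862400
step 5 [5y] zero: DF = P = 8261/10000 ≈ 0.826100

1 1 39/40
2 2 189/200
3 3 4531/5000
4 4 539/625
5 5 8261/10000
DF(3y) is solved at step 3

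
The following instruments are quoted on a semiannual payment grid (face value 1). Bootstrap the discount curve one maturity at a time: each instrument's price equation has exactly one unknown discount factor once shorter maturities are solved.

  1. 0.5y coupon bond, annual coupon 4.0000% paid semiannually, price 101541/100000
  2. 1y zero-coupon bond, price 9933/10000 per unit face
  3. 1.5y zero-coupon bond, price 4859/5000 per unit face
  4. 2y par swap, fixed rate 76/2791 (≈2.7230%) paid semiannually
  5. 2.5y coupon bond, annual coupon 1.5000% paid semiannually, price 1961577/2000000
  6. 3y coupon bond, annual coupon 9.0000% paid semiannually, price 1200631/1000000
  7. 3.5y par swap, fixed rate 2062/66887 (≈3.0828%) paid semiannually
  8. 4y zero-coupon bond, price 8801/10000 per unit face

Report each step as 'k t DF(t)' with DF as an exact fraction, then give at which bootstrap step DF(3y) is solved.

step 1 [0.5y] bond c/2=1/50: DF=(101541/100000 − 1/50·(0))/(1+1/50) = 1991/2000 ≈ 0.995500
step 2 [1y] zero: DF = P = 9933/10000 ≈ 0.993300
step 3 [1.5y] zero: DF = P = 4859/5000 ≈ 0.971800
step 4 [2y] swap r/2=38/2791: DF=(1 − 38/2791·(0.995500+0.993300+0.971800))/(1+38/2791) = 2367/2500 ≈ 0.946800
step 5 [2.5y] bond c/2=3/400: DF=(1961577/2000000 − 3/400·(0.995500+0.993300+0.971800+0.946800))/(1+3/400) = 2361/2500 ≈ 0.944400
step 6 [3y] bond c/2=9/200: DF=(1200631/1000000 − 9/200·(0.995500+0.993300+0.971800+0.946800+0.944400))/(1+9/200) = 47/50 ≈ 0.940000
step 7 [3.5y] swap r/2=1031/66887: DF=(1 − 1031/66887·(0.995500+0.993300+0.971800+0.946800+0.944400+0.940000))/(1+1031/66887) = 8969/10000 ≈ 0.896900
step 8 [4y] zero: DF = P = 8801/10000 ≈ 0.880100

1 1/2 1991/2000
2 1 9933/10000
3 3/2 4859/5000
4 2 2367/2500
5 5/2 2361/2500
6 3 47/50
7 7/2 8969/10000
8 4 8801/10000
DF(3y) is solved at step 6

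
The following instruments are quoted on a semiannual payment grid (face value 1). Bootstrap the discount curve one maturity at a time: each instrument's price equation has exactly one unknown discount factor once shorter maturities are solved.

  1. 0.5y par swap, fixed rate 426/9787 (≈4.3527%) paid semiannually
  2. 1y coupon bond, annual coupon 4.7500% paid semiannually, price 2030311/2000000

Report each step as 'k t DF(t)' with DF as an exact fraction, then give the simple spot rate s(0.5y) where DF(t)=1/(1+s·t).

1 1/2 9787/10000
2 1 9689/10000
s(0.5y) = (1/(9787/10000) − 1)/(1/2) = 426/9787 ≈ 4.3527%

step 1 [0.5y] swap r/2=213/9787: DF=(1 − 213/9787·(0))/(1+213/9787) = 9787/10000 ≈ 0.978700
step 2 [1y] bond c/2=19/800: DF=(2030311/2000000 − 19/800·(0.978700))/(1+19/800) = 9689/10000 ≈ 0.968900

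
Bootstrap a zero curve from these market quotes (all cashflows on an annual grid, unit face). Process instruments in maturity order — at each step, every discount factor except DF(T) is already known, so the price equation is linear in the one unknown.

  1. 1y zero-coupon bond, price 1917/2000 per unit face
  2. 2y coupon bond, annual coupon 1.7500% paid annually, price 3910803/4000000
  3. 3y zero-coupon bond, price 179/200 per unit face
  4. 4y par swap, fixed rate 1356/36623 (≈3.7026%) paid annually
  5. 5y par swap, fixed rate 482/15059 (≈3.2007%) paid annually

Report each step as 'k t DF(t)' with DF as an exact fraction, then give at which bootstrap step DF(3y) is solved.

1 1 1917/2000
2 2 2361/2500
3 3 179/200
4 4 2161/2500
5 5 4277/5000
DF(3y) is solved at step 3

step 1 [1y] zero: DF = P = 1917/2000 ≈ 0.958500
step 2 [2y] bond c/1=7/400: DF=(3910803/4000000 − 7/400·(0.958500))/(1+7/400) = 2361/2500 ≈ 0.944400
step 3 [3y] zero: DF = P = 179/200 ≈ 0.895000
step 4 [4y] swap r/1=1356/36623: DF=(1 − 1356/36623·(0.958500+0.944400+0.895000))/(1+1356/36623) = 2161/2500 ≈ 0.864400
step 5 [5y] swap r/1=482/15059: DF=(1 − 482/15059·(0.958500+0.944400+0.895000+0.864400))/(1+482/15059) = 4277/5000 ≈ 0.855400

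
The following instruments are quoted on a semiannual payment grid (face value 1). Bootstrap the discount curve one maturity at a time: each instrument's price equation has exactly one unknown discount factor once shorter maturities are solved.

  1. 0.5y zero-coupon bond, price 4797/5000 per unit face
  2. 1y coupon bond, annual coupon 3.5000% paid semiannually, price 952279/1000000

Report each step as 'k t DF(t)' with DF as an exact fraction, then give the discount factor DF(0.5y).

step 1 [0.5y] zero: DF = P = 4797/5000 ≈ 0.959400
step 2 [1y] bond c/2=7/400: DF=(952279/1000000 − 7/400·(0.959400))/(1+7/400) = 4597/5000 ≈ 0.919400

1 1/2 4797/5000
2 1 4597/5000
DF(0.5y) = 4797/5000 ≈ 0.959400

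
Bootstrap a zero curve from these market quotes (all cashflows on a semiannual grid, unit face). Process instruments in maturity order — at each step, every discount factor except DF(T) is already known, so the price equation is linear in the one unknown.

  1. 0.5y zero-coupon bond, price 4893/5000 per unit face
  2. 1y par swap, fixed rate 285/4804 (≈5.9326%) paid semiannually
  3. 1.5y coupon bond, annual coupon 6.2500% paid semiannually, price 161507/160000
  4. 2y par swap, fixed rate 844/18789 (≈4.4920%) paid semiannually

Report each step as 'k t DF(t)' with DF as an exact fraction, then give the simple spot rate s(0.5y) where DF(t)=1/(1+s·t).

1 1/2 4893/5000
2 1 943/1000
3 3/2 4603/5000
4 2 2289/2500
s(0.5y) = (1/(4893/5000) − 1)/(1/2) = 214/4893 ≈ 4.3736%

step 1 [0.5y] zero: DF = P = 4893/5000 ≈ 0.978600
step 2 [1y] swap r/2=285/9608: DF=(1 − 285/9608·(0.978600))/(1+285/9608) = 943/1000 ≈ 0.943000
step 3 [1.5y] bond c/2=1/32: DF=(161507/160000 − 1/32·(0.978600+0.943000))/(1+1/32) = 4603/5000 ≈ 0.920600
step 4 [2y] swap r/2=422/18789: DF=(1 − 422/18789·(0.978600+0.943000+0.920600))/(1+422/18789) = 2289/2500 ≈ 0.915600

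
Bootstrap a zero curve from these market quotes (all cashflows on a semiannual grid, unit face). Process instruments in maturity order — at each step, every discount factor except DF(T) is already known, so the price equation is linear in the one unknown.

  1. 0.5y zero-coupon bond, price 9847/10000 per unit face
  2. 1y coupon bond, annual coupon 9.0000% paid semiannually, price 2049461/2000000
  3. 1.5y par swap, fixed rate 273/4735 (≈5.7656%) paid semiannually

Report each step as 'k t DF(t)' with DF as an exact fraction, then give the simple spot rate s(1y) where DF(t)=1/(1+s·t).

1 1/2 9847/10000
2 1 4691/5000
3 3/2 9181/10000
s(1y) = (1/(4691/5000) − 1)/(1) = 309/4691 ≈ 6.5871%

step 1 [0.5y] zero: DF = P = 9847/10000 ≈ 0.984700
step 2 [1y] bond c/2=9/200: DF=(2049461/2000000 − 9/200·(0.984700))/(1+9/200) = 4691/5000 ≈ 0.938200
step 3 [1.5y] swap r/2=273/9470: DF=(1 − 273/9470·(0.984700+0.938200))/(1+273/9470) = 9181/10000 ≈ 0.918100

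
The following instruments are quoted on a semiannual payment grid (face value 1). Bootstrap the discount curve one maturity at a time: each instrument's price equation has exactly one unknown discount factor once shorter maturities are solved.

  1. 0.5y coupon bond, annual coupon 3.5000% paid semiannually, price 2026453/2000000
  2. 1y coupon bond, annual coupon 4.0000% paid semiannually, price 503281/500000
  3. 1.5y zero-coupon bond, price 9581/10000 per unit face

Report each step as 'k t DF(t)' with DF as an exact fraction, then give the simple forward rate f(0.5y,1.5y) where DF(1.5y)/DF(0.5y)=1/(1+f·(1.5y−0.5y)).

1 1/2 4979/5000
2 1 9673/10000
3 3/2 9581/10000
f(0.5y,1.5y) = ((4979/5000)/(9581/10000) − 1)/(1) = 29/737 ≈ 3.9349%

step 1 [0.5y] bond c/2=7/400: DF=(2026453/2000000 − 7/400·(0))/(1+7/400) = 4979/5000 ≈ 0.995800
step 2 [1y] bond c/2=1/50: DF=(503281/500000 − 1/50·(0.995800))/(1+1/50) = 9673/10000 ≈ 0.967300
step 3 [1.5y] zero: DF = P = 9581/10000 ≈ 0.958100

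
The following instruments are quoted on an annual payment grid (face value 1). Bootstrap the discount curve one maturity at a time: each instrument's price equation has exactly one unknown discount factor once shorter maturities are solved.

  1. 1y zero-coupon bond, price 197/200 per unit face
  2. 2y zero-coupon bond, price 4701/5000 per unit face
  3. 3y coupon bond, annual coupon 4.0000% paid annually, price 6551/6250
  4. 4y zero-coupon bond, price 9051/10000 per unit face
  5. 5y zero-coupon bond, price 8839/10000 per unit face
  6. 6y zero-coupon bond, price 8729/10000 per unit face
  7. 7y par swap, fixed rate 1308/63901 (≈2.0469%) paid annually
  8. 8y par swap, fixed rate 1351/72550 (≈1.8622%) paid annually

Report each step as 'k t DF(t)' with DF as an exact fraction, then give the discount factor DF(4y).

step 1 [1y] zero: DF = P = 197/200 ≈ 0.985000
step 2 [2y] zero: DF = P = 4701/5000 ≈ 0.940200
step 3 [3y] bond c/1=1/25: DF=(6551/6250 − 1/25·(0.985000+0.940200))/(1+1/25) = 4669/5000 ≈ 0.933800
step 4 [4y] zero: DF = P = 9051/10000 ≈ 0.905100
step 5 [5y] zero: DF = P = 8839/10000 ≈ 0.883900
step 6 [6y] zero: DF = P = 8729/10000 ≈ 0.872900
step 7 [7y] swap r/1=1308/63901: DF=(1 − 1308/63901·(0.985000+0.940200+0.933800+0.905100+0.883900+0.872900))/(1+1308/63901) = 2173/2500 ≈ 0.869200
step 8 [8y] swap r/1=1351/72550: DF=(1 − 1351/72550·(0.985000+0.940200+0.933800+0.905100+0.883900+0.872900+0.869200))/(1+1351/72550) = 8649/10000 ≈ 0.864900

1 1 197/200
2 2 4701/5000
3 3 4669/5000
4 4 9051/10000
5 5 8839/10000
6 6 8729/10000
7 7 2173/2500
8 8 8649/10000
DF(4y) = 9051/10000 ≈ 0.905100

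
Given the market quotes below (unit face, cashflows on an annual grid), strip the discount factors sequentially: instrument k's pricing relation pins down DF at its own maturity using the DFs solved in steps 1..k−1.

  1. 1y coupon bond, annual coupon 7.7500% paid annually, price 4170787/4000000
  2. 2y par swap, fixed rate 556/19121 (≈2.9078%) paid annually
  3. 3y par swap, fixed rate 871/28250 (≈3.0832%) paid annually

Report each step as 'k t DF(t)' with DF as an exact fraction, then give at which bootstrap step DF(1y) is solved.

step 1 [1y] bond c/1=31/400: DF=(4170787/4000000 − 31/400·(0))/(1+31/400) = 9677/10000 ≈ 0.967700
step 2 [2y] swap r/1=556/19121: DF=(1 − 556/19121·(0.967700))/(1+556/19121) = 2361/2500 ≈ 0.944400
step 3 [3y] swap r/1=871/28250: DF=(1 − 871/28250·(0.967700+0.944400))/(1+871/28250) = 9129/10000 ≈ 0.912900

1 1 9677/10000
2 2 2361/2500
3 3 9129/10000
DF(1y) is solved at step 1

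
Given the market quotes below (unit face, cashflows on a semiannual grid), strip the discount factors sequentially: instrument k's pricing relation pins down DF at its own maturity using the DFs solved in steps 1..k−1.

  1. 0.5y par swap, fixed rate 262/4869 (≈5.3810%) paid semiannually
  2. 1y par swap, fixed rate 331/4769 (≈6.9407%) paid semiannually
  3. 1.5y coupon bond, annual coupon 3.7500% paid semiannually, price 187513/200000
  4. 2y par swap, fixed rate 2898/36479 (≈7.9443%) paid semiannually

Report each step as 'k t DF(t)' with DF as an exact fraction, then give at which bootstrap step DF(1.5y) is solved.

step 1 [0.5y] swap r/2=131/4869: DF=(1 − 131/4869·(0))/(1+131/4869) = 4869/5000 ≈ 0.973800
step 2 [1y] swap r/2=331/9538: DF=(1 − 331/9538·(0.973800))/(1+331/9538) = 4669/5000 ≈ 0.933800
step 3 [1.5y] bond c/2=3/160: DF=(187513/200000 − 3/160·(0.973800+0.933800))/(1+3/160) = 2213/2500 ≈ 0.885200
step 4 [2y] swap r/2=1449/36479: DF=(1 − 1449/36479·(0.973800+0.933800+0.885200))/(1+1449/36479) = 8551/10000 ≈ 0.855100

1 1/2 4869/5000
2 1 4669/5000
3 3/2 2213/2500
4 2 8551/10000
DF(1.5y) is solved at step 3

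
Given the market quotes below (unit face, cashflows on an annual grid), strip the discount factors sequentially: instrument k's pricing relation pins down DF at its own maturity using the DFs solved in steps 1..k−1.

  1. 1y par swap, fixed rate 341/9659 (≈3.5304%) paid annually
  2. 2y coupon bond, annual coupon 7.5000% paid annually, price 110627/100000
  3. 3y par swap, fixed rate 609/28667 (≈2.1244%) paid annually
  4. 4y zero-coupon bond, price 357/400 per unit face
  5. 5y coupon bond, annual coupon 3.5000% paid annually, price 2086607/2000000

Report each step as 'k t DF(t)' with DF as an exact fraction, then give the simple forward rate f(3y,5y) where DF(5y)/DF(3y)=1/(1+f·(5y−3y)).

1 1 9659/10000
2 2 9617/10000
3 3 9391/10000
4 4 357/400
5 5 8809/10000
f(3y,5y) = ((9391/10000)/(8809/10000) − 1)/(2) = 291/8809 ≈ 3.3034%

step 1 [1y] swap r/1=341/9659: DF=(1 − 341/9659·(0))/(1+341/9659) = 9659/10000 ≈ 0.965900
step 2 [2y] bond c/1=3/40: DF=(110627/100000 − 3/40·(0.965900))/(1+3/40) = 9617/10000 ≈ 0.961700
step 3 [3y] swap r/1=609/28667: DF=(1 − 609/28667·(0.965900+0.961700))/(1+609/28667) = 9391/10000 ≈ 0.939100
step 4 [4y] zero: DF = P = 357/400 ≈ 0.892500
step 5 [5y] bond c/1=7/200: DF=(2086607/2000000 − 7/200·(0.965900+0.961700+0.939100+0.892500))/(1+7/200) = 8809/10000 ≈ 0.880900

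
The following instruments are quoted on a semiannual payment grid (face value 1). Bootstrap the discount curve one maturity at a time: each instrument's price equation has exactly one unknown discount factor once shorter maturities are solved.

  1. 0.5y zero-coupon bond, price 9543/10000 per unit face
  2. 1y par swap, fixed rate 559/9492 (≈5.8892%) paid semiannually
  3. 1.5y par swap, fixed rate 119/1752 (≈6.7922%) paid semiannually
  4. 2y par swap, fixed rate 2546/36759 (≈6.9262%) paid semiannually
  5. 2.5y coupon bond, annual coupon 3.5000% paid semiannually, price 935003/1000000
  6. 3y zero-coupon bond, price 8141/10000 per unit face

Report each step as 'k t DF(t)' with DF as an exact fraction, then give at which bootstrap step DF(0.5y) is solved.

1 1/2 9543/10000
2 1 9441/10000
3 3/2 1131/1250
4 2 8727/10000
5 5/2 8557/10000
6 3 8141/10000
DF(0.5y) is solved at step 1

step 1 [0.5y] zero: DF = P = 9543/10000 ≈ 0.954300
step 2 [1y] swap r/2=559/18984: DF=(1 − 559/18984·(0.954300))/(1+559/18984) = 9441/10000 ≈ 0.944100
step 3 [1.5y] swap r/2=119/3504: DF=(1 − 119/3504·(0.954300+0.944100))/(1+119/3504) = 1131/1250 ≈ 0.904800
step 4 [2y] swap r/2=1273/36759: DF=(1 − 1273/36759·(0.954300+0.944100+0.904800))/(1+1273/36759) = 8727/10000 ≈ 0.872700
step 5 [2.5y] bond c/2=7/400: DF=(935003/1000000 − 7/400·(0.954300+0.944100+0.904800+0.872700))/(1+7/400) = 8557/10000 ≈ 0.855700
step 6 [3y] zero: DF = P = 8141/10000 ≈ 0.814100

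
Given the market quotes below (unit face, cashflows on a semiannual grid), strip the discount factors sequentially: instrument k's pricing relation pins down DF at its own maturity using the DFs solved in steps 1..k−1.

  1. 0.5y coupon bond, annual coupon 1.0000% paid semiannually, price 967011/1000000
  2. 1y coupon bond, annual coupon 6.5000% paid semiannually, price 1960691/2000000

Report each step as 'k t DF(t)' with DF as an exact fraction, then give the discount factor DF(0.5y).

1 1/2 4811/5000
2 1 1149/1250
DF(0.5y) = 4811/5000 ≈ 0.962200

step 1 [0.5y] bond c/2=1/200: DF=(967011/1000000 − 1/200·(0))/(1+1/200) = 4811/5000 ≈ 0.962200
step 2 [1y] bond c/2=13/400: DF=(1960691/2000000 − 13/400·(0.962200))/(1+13/400) = 1149/1250 ≈ 0.919200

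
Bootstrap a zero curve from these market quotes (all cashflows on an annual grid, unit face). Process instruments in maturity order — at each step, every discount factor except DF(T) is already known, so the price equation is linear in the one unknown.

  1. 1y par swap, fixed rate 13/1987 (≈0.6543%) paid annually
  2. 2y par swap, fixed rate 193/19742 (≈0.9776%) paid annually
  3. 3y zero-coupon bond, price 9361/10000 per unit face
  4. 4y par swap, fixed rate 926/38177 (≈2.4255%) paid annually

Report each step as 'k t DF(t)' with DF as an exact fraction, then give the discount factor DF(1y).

1 1 1987/2000
2 2 9807/10000
3 3 9361/10000
4 4 4537/5000
DF(1y) = 1987/2000 ≈ 0.993500

step 1 [1y] swap r/1=13/1987: DF=(1 − 13/1987·(0))/(1+13/1987) = 1987/2000 ≈ 0.993500
step 2 [2y] swap r/1=193/19742: DF=(1 − 193/19742·(0.993500))/(1+193/19742) = 9807/10000 ≈ 0.980700
step 3 [3y] zero: DF = P = 9361/10000 ≈ 0.936100
step 4 [4y] swap r/1=926/38177: DF=(1 − 926/38177·(0.993500+0.980700+0.936100))/(1+926/38177) = 4537/5000 ≈ 0.907400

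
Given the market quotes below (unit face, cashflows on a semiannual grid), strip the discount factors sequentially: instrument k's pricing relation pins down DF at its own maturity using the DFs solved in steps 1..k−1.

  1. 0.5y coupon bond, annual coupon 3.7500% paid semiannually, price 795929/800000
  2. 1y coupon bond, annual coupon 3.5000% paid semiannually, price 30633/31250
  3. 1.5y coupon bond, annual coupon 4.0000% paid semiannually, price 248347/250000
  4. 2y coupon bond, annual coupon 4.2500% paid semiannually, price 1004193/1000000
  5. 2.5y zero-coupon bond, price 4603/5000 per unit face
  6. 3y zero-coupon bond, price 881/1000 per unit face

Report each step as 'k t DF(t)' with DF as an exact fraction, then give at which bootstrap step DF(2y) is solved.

1 1/2 4883/5000
2 1 4733/5000
3 3/2 4681/5000
4 2 4619/5000
5 5/2 4603/5000
6 3 881/1000
DF(2y) is solved at step 4

step 1 [0.5y] bond c/2=3/160: DF=(795929/800000 − 3/160·(0))/(1+3/160) = 4883/5000 ≈ 0.976600
step 2 [1y] bond c/2=7/400: DF=(30633/31250 − 7/400·(0.976600))/(1+7/400) = 4733/5000 ≈ 0.946600
step 3 [1.5y] bond c/2=1/50: DF=(248347/250000 − 1/50·(0.976600+0.946600))/(1+1/50) = 4681/5000 ≈ 0.936200
step 4 [2y] bond c/2=17/800: DF=(1004193/1000000 − 17/800·(0.976600+0.946600+0.936200))/(1+17/800) = 4619/5000 ≈ 0.923800
step 5 [2.5y] zero: DF = P = 4603/5000 ≈ 0.920600
step 6 [3y] zero: DF = P = 881/1000 ≈ 0.881000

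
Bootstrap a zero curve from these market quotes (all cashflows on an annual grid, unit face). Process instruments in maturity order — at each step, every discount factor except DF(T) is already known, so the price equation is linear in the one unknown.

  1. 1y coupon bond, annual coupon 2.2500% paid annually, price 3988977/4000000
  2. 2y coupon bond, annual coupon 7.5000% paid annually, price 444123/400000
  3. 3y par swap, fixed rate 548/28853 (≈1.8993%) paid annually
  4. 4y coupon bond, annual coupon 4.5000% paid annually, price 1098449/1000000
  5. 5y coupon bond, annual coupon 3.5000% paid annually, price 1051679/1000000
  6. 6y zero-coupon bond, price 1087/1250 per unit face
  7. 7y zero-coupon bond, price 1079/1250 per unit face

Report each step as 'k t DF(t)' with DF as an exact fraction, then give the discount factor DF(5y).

step 1 [1y] bond c/1=9/400: DF=(3988977/4000000 − 9/400·(0))/(1+9/400) = 9753/10000 ≈ 0.975300
step 2 [2y] bond c/1=3/40: DF=(444123/400000 − 3/40·(0.975300))/(1+3/40) = 603/625 ≈ 0.964800
step 3 [3y] swap r/1=548/28853: DF=(1 − 548/28853·(0.975300+0.964800))/(1+548/28853) = 2363/2500 ≈ 0.945200
step 4 [4y] bond c/1=9/200: DF=(1098449/1000000 − 9/200·(0.975300+0.964800+0.945200))/(1+9/200) = 9269/10000 ≈ 0.926900
step 5 [5y] bond c/1=7/200: DF=(1051679/1000000 − 7/200·(0.975300+0.964800+0.945200+0.926900))/(1+7/200) = 1109/1250 ≈ 0.887200
step 6 [6y] zero: DF = P = 1087/1250 ≈ 0.869600
step 7 [7y] zero: DF = P = 1079/1250 ≈ 0.863200

1 1 9753/10000
2 2 603/625
3 3 2363/2500
4 4 9269/10000
5 5 1109/1250
6 6 1087/1250
7 7 1079/1250
DF(5y) = 1109/1250 ≈ 0.887200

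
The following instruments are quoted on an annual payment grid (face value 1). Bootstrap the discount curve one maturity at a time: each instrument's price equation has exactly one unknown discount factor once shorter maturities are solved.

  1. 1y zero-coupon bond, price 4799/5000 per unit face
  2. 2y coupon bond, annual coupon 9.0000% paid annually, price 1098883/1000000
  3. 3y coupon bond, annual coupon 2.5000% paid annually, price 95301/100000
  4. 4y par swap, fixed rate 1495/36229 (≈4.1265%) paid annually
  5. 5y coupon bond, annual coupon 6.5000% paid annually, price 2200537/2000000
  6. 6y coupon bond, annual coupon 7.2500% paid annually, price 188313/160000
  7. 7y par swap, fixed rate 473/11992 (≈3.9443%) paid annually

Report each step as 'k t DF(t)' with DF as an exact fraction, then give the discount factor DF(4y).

step 1 [1y] zero: DF = P = 4799/5000 ≈ 0.959800
step 2 [2y] bond c/1=9/100: DF=(1098883/1000000 − 9/100·(0.959800))/(1+9/100) = 9289/10000 ≈ 0.928900
step 3 [3y] bond c/1=1/40: DF=(95301/100000 − 1/40·(0.959800+0.928900))/(1+1/40) = 8837/10000 ≈ 0.883700
step 4 [4y] swap r/1=1495/36229: DF=(1 − 1495/36229·(0.959800+0.928900+0.883700))/(1+1495/36229) = 1701/2000 ≈ 0.850500
step 5 [5y] bond c/1=13/200: DF=(2200537/2000000 − 13/200·(0.959800+0.928900+0.883700+0.850500))/(1+13/200) = 203/250 ≈ 0.812000
step 6 [6y] bond c/1=29/400: DF=(188313/160000 − 29/400·(0.959800+0.928900+0.883700+0.850500+0.812000))/(1+29/400) = 997/1250 ≈ 0.797600
step 7 [7y] swap r/1=473/11992: DF=(1 − 473/11992·(0.959800+0.928900+0.883700+0.850500+0.812000+0.797600))/(1+473/11992) = 1527/2000 ≈ 0.763500

1 1 4799/5000
2 2 9289/10000
3 3 8837/10000
4 4 1701/2000
5 5 203/250
6 6 997/1250
7 7 1527/2000
DF(4y) = 1701/2000 ≈ 0.850500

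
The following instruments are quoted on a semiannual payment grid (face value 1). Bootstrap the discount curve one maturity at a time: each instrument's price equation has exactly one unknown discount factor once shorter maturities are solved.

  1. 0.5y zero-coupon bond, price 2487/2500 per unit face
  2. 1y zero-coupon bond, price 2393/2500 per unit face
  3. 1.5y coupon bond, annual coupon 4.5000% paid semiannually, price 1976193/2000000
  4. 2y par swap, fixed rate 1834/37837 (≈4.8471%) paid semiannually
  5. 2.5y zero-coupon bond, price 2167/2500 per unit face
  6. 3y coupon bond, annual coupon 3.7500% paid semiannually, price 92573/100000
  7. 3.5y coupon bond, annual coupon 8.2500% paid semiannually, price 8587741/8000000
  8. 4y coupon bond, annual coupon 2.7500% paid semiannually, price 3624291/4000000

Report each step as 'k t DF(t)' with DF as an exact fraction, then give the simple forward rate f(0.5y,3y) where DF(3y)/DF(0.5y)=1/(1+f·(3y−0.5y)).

1 1/2 2487/2500
2 1 2393/2500
3 3/2 4617/5000
4 2 9083/10000
5 5/2 2167/2500
6 3 8231/10000
7 7/2 8141/10000
8 4 1617/2000
f(0.5y,3y) = ((2487/2500)/(8231/10000) − 1)/(5/2) = 3434/41155 ≈ 8.3441%

step 1 [0.5y] zero: DF = P = 2487/2500 ≈ 0.994800
step 2 [1y] zero: DF = P = 2393/2500 ≈ 0.957200
step 3 [1.5y] bond c/2=9/400: DF=(1976193/2000000 − 9/400·(0.994800+0.957200))/(1+9/400) = 4617/5000 ≈ 0.923400
step 4 [2y] swap r/2=917/37837: DF=(1 − 917/37837·(0.994800+0.957200+0.923400))/(1+917/37837) = 9083/10000 ≈ 0.908300
step 5 [2.5y] zero: DF = P = 2167/2500 ≈ 0.866800
step 6 [3y] bond c/2=3/160: DF=(92573/100000 − 3/160·(0.994800+0.957200+0.923400+0.908300+0.866800))/(1+3/160) = 8231/10000 ≈ 0.823100
step 7 [3.5y] bond c/2=33/800: DF=(8587741/8000000 − 33/800·(0.994800+0.957200+0.923400+0.908300+0.866800+0.823100))/(1+33/800) = 8141/10000 ≈ 0.814100
step 8 [4y] bond c/2=11/800: DF=(3624291/4000000 − 11/800·(0.994800+0.957200+0.923400+0.908300+0.866800+0.823100+0.814100))/(1+11/800) = 1617/2000 ≈ 0.808500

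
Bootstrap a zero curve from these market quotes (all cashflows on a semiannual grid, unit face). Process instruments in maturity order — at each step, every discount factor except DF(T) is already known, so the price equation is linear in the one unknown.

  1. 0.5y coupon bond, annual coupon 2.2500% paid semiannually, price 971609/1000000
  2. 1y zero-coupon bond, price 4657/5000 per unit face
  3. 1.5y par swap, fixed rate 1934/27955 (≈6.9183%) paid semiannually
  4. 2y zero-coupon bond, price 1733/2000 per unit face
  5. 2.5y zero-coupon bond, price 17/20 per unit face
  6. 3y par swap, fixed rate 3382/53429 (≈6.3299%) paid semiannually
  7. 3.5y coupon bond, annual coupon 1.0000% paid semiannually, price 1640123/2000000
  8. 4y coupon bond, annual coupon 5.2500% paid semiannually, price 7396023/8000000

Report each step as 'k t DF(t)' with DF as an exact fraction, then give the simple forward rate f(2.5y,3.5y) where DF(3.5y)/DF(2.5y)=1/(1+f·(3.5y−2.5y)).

1 1/2 1201/1250
2 1 4657/5000
3 3/2 9033/10000
4 2 1733/2000
5 5/2 17/20
6 3 8309/10000
7 7/2 3947/5000
8 4 93/125
f(2.5y,3.5y) = ((17/20)/(3947/5000) − 1)/(1) = 303/3947 ≈ 7.6767%

step 1 [0.5y] bond c/2=9/800: DF=(971609/1000000 − 9/800·(0))/(1+9/800) = 1201/1250 ≈ 0.960800
step 2 [1y] zero: DF = P = 4657/5000 ≈ 0.931400
step 3 [1.5y] swap r/2=967/27955: DF=(1 − 967/27955·(0.960800+0.931400))/(1+967/27955) = 9033/10000 ≈ 0.903300
step 4 [2y] zero: DF = P = 1733/2000 ≈ 0.866500
step 5 [2.5y] zero: DF = P = 17/20 ≈ 0.850000
step 6 [3y] swap r/2=1691/53429: DF=(1 − 1691/53429·(0.960800+0.931400+0.903300+0.866500+0.850000))/(1+1691/53429) = 8309/10000 ≈ 0.830900
step 7 [3.5y] bond c/2=1/200: DF=(1640123/2000000 − 1/200·(0.960800+0.931400+0.903300+0.866500+0.850000+0.830900))/(1+1/200) = 3947/5000 ≈ 0.789400
step 8 [4y] bond c/2=21/800: DF=(7396023/8000000 − 21/800·(0.960800+0.931400+0.903300+0.866500+0.850000+0.830900+0.789400))/(1+21/800) = 93/125 ≈ 0.744000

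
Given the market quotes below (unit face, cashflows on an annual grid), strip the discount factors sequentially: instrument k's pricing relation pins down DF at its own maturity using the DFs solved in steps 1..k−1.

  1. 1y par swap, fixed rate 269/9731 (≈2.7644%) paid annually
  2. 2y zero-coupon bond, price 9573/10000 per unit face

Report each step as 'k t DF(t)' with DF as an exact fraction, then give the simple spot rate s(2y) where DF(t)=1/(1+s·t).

1 1 9731/10000
2 2 9573/10000
s(2y) = (1/(9573/10000) − 1)/(2) = 427/19146 ≈ 2.2302%

step 1 [1y] swap r/1=269/9731: DF=(1 − 269/9731·(0))/(1+269/9731) = 9731/10000 ≈ 0.973100
step 2 [2y] zero: DF = P = 9573/10000 ≈ 0.957300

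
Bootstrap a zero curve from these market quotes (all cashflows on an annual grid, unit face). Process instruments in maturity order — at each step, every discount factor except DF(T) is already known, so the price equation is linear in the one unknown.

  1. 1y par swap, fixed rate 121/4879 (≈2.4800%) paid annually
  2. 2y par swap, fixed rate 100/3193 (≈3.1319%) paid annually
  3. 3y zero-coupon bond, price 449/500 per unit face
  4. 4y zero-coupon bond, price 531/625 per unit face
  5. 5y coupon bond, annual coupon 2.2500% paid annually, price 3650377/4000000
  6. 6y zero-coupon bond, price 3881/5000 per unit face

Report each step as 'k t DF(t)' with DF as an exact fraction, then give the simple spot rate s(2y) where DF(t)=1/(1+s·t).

step 1 [1y] swap r/1=121/4879: DF=(1 − 121/4879·(0))/(1+121/4879) = 4879/5000 ≈ 0.975800
step 2 [2y] swap r/1=100/3193: DF=(1 − 100/3193·(0.975800))/(1+100/3193) = 47/50 ≈ 0.940000
step 3 [3y] zero: DF = P = 449/500 ≈ 0.898000
step 4 [4y] zero: DF = P = 531/625 ≈ 0.849600
step 5 [5y] bond c/1=9/400: DF=(3650377/4000000 − 9/400·(0.975800+0.940000+0.898000+0.849600))/(1+9/400) = 8119/10000 ≈ 0.811900
step 6 [6y] zero: DF = P = 3881/5000 ≈ 0.776200

1 1 4879/5000
2 2 47/50
3 3 449/500
4 4 531/625
5 5 8119/10000
6 6 3881/5000
s(2y) = (1/(47/50) − 1)/(2) = 3/94 ≈ 3.1915%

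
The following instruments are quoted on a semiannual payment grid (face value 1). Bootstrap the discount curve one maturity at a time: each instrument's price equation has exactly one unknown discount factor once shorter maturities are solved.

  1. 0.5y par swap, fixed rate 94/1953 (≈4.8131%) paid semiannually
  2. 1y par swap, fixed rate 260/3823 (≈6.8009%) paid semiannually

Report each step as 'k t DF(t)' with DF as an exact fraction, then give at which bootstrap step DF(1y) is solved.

1 1/2 1953/2000
2 1 187/200
DF(1y) is solved at step 2

step 1 [0.5y] swap r/2=47/1953: DF=(1 − 47/1953·(0))/(1+47/1953) = 1953/2000 ≈ 0.976500
step 2 [1y] swap r/2=130/3823: DF=(1 − 130/3823·(0.976500))/(1+130/3823) = 187/200 ≈ 0.935000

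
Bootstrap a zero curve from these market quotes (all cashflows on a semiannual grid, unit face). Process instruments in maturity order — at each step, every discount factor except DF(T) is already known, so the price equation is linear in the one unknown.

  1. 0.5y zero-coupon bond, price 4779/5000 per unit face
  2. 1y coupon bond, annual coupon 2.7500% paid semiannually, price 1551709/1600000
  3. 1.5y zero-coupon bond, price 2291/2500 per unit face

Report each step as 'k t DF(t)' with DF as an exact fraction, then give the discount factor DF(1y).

step 1 [0.5y] zero: DF = P = 4779/5000 ≈ 0.955800
step 2 [1y] bond c/2=11/800: DF=(1551709/1600000 − 11/800·(0.955800))/(1+11/800) = 9437/10000 ≈ 0.943700
step 3 [1.5y] zero: DF = P = 2291/2500 ≈ 0.916400

1 1/2 4779/5000
2 1 9437/10000
3 3/2 2291/2500
DF(1y) = 9437/10000 ≈ 0.943700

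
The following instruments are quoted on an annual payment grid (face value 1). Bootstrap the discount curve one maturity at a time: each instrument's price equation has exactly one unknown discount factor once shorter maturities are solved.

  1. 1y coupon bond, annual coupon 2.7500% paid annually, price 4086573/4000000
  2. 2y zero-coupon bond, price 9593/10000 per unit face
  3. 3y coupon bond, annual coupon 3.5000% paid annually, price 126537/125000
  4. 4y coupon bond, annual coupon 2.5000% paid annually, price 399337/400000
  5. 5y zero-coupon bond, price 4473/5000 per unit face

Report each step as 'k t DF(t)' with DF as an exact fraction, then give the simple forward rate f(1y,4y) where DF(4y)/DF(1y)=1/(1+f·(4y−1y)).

step 1 [1y] bond c/1=11/400: DF=(4086573/4000000 − 11/400·(0))/(1+11/400) = 9943/10000 ≈ 0.994300
step 2 [2y] zero: DF = P = 9593/10000 ≈ 0.959300
step 3 [3y] bond c/1=7/200: DF=(126537/125000 − 7/200·(0.994300+0.959300))/(1+7/200) = 114/125 ≈ 0.912000
step 4 [4y] bond c/1=1/40: DF=(399337/400000 − 1/40·(0.994300+0.959300+0.912000))/(1+1/40) = 9041/10000 ≈ 0.904100
step 5 [5y] zero: DF = P = 4473/5000 ≈ 0.894600

1 1 9943/10000
2 2 9593/10000
3 3 114/125
4 4 9041/10000
5 5 4473/5000
f(1y,4y) = ((9943/10000)/(9041/10000) − 1)/(3) = 902/27123 ≈ 3.3256%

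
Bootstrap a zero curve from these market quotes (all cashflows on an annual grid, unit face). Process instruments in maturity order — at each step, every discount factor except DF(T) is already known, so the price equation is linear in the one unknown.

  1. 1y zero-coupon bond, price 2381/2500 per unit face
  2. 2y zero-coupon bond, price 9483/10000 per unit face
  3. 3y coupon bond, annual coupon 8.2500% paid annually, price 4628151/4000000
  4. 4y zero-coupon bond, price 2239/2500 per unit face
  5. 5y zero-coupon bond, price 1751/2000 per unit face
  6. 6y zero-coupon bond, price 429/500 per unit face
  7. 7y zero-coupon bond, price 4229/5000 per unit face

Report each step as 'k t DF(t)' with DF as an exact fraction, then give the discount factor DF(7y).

1 1 2381/2500
2 2 9483/10000
3 3 231/250
4 4 2239/2500
5 5 1751/2000
6 6 429/500
7 7 4229/5000
DF(7y) = 4229/5000 ≈ 0.845800

step 1 [1y] zero: DF = P = 2381/2500 ≈ 0.952400
step 2 [2y] zero: DF = P = 9483/10000 ≈ 0.948300
step 3 [3y] bond c/1=33/400: DF=(4628151/4000000 − 33/400·(0.952400+0.948300))/(1+33/400) = 231/250 ≈ 0.924000
step 4 [4y] zero: DF = P = 2239/2500 ≈ 0.895600
step 5 [5y] zero: DF = P = 1751/2000 ≈ 0.875500
step 6 [6y] zero: DF = P = 429/500 ≈ 0.858000
step 7 [7y] zero: DF = P = 4229/5000 ≈ 0.845800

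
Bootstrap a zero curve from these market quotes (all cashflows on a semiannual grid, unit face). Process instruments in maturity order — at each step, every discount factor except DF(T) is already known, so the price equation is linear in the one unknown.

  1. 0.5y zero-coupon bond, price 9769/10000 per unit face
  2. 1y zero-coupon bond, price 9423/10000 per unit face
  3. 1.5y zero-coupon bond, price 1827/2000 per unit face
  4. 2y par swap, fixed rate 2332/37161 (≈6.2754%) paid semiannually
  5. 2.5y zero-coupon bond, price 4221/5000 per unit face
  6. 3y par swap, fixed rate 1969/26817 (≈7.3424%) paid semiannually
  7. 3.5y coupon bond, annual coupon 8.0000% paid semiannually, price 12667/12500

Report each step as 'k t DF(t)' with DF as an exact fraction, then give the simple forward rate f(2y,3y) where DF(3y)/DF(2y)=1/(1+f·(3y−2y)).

1 1/2 9769/10000
2 1 9423/10000
3 3/2 1827/2000
4 2 4417/5000
5 5/2 4221/5000
6 3 8031/10000
7 7/2 7681/10000
f(2y,3y) = ((4417/5000)/(8031/10000) − 1)/(1) = 803/8031 ≈ 9.9988%

step 1 [0.5y] zero: DF = P = 9769/10000 ≈ 0.976900
step 2 [1y] zero: DF = P = 9423/10000 ≈ 0.942300
step 3 [1.5y] zero: DF = P = 1827/2000 ≈ 0.913500
step 4 [2y] swap r/2=1166/37161: DF=(1 − 1166/37161·(0.976900+0.942300+0.913500))/(1+1166/37161) = 4417/5000 ≈ 0.883400
step 5 [2.5y] zero: DF = P = 4221/5000 ≈ 0.844200
step 6 [3y] swap r/2=1969/53634: DF=(1 − 1969/53634·(0.976900+0.942300+0.913500+0.883400+0.844200))/(1+1969/53634) = 8031/10000 ≈ 0.803100
step 7 [3.5y] bond c/2=1/25: DF=(12667/12500 − 1/25·(0.976900+0.942300+0.913500+0.883400+0.844200+0.803100))/(1+1/25) = 7681/10000 ≈ 0.768100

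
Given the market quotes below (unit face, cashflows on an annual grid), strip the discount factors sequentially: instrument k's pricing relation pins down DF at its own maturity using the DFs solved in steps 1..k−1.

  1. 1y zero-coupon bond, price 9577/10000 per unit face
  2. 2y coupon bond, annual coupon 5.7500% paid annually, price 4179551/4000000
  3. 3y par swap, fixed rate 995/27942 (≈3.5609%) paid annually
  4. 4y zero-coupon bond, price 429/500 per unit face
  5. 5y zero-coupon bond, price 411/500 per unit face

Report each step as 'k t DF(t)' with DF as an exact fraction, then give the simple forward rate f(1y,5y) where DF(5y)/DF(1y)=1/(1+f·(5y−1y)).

1 1 9577/10000
2 2 117/125
3 3 1801/2000
4 4 429/500
5 5 411/500
f(1y,5y) = ((9577/10000)/(411/500) − 1)/(4) = 1357/32880 ≈ 4.1271%

step 1 [1y] zero: DF = P = 9577/10000 ≈ 0.957700
step 2 [2y] bond c/1=23/400: DF=(4179551/4000000 − 23/400·(0.957700))/(1+23/400) = 117/125 ≈ 0.936000
step 3 [3y] swap r/1=995/27942: DF=(1 − 995/27942·(0.957700+0.936000))/(1+995/27942) = 1801/2000 ≈ 0.900500
step 4 [4y] zero: DF = P = 429/500 ≈ 0.858000
step 5 [5y] zero: DF = P = 411/500 ≈ 0.822000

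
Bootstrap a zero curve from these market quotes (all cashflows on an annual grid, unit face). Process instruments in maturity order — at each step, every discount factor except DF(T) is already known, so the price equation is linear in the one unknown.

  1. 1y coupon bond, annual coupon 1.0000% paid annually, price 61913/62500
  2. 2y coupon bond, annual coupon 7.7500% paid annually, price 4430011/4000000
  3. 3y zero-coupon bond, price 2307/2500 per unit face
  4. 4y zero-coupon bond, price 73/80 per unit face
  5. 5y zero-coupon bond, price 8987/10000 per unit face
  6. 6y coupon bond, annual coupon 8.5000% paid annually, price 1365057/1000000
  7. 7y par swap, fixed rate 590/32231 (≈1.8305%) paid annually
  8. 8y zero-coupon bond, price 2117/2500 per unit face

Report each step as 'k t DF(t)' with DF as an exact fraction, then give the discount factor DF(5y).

1 1 613/625
2 2 9573/10000
3 3 2307/2500
4 4 73/80
5 5 8987/10000
6 6 8921/10000
7 7 441/500
8 8 2117/2500
DF(5y) = 8987/10000 ≈ 0.898700

step 1 [1y] bond c/1=1/100: DF=(61913/62500 − 1/100·(0))/(1+1/100) = 613/625 ≈ 0.980800
step 2 [2y] bond c/1=31/400: DF=(4430011/4000000 − 31/400·(0.980800))/(1+31/400) = 9573/10000 ≈ 0.957300
step 3 [3y] zero: DF = P = 2307/2500 ≈ 0.922800
step 4 [4y] zero: DF = P = 73/80 ≈ 0.912500
step 5 [5y] zero: DF = P = 8987/10000 ≈ 0.898700
step 6 [6y] bond c/1=17/200: DF=(1365057/1000000 − 17/200·(0.980800+0.957300+0.922800+0.912500+0.898700))/(1+17/200) = 8921/10000 ≈ 0.892100
step 7 [7y] swap r/1=590/32231: DF=(1 − 590/32231·(0.980800+0.957300+0.922800+0.912500+0.898700+0.892100))/(1+590/32231) = 441/500 ≈ 0.882000
step 8 [8y] zero: DF = P = 2117/2500 ≈ 0.846800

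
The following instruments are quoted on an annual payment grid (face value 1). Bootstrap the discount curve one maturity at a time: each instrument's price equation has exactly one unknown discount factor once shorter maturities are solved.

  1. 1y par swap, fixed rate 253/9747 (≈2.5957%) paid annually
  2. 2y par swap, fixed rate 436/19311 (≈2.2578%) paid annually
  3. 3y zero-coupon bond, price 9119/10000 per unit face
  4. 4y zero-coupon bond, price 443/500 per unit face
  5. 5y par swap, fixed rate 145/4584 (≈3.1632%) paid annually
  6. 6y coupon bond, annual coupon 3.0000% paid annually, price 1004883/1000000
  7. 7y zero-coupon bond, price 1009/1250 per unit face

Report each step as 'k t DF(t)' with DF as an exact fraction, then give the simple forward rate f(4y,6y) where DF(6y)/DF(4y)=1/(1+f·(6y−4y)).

step 1 [1y] swap r/1=253/9747: DF=(1 − 253/9747·(0))/(1+253/9747) = 9747/10000 ≈ 0.974700
step 2 [2y] swap r/1=436/19311: DF=(1 − 436/19311·(0.974700))/(1+436/19311) = 2391/2500 ≈ 0.956400
step 3 [3y] zero: DF = P = 9119/10000 ≈ 0.911900
step 4 [4y] zero: DF = P = 443/500 ≈ 0.886000
step 5 [5y] swap r/1=145/4584: DF=(1 − 145/4584·(0.974700+0.956400+0.911900+0.886000))/(1+145/4584) = 171/200 ≈ 0.855000
step 6 [6y] bond c/1=3/100: DF=(1004883/1000000 − 3/100·(0.974700+0.956400+0.911900+0.886000+0.855000))/(1+3/100) = 8421/10000 ≈ 0.842100
step 7 [7y] zero: DF = P = 1009/1250 ≈ 0.807200

1 1 9747/10000
2 2 2391/2500
3 3 9119/10000
4 4 443/500
5 5 171/200
6 6 8421/10000
7 7 1009/1250
f(4y,6y) = ((443/500)/(8421/10000) − 1)/(2) = 439/16842 ≈ 2.6066%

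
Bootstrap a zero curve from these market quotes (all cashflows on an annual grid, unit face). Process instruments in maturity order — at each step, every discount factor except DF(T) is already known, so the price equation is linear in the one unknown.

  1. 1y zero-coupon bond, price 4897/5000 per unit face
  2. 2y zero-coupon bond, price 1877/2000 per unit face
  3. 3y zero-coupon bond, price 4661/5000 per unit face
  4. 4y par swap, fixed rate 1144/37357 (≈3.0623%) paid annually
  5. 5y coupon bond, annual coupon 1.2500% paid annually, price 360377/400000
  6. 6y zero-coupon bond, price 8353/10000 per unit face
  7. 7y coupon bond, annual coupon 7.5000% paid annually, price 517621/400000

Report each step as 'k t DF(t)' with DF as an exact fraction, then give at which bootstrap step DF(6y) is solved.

step 1 [1y] zero: DF = P = 4897/5000 ≈ 0.979400
step 2 [2y] zero: DF = P = 1877/2000 ≈ 0.938500
step 3 [3y] zero: DF = P = 4661/5000 ≈ 0.932200
step 4 [4y] swap r/1=1144/37357: DF=(1 − 1144/37357·(0.979400+0.938500+0.932200))/(1+1144/37357) = 1107/1250 ≈ 0.885600
step 5 [5y] bond c/1=1/80: DF=(360377/400000 − 1/80·(0.979400+0.938500+0.932200+0.885600))/(1+1/80) = 8437/10000 ≈ 0.843700
step 6 [6y] zero: DF = P = 8353/10000 ≈ 0.835300
step 7 [7y] bond c/1=3/40: DF=(517621/400000 − 3/40·(0.979400+0.938500+0.932200+0.885600+0.843700+0.835300))/(1+3/40) = 413/500 ≈ 0.826000

1 1 4897/5000
2 2 1877/2000
3 3 4661/5000
4 4 1107/1250
5 5 8437/10000
6 6 8353/10000
7 7 413/500
DF(6y) is solved at step 6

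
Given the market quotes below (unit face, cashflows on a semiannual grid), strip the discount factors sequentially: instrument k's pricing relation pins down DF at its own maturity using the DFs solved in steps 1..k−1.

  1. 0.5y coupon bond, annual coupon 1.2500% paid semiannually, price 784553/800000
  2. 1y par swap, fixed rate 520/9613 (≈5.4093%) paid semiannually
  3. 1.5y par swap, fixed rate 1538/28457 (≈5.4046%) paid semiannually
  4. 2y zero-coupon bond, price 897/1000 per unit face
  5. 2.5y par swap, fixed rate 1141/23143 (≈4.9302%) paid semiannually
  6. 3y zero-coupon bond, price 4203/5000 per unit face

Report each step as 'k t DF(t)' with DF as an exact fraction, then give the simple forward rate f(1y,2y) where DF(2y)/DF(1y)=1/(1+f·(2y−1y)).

step 1 [0.5y] bond c/2=1/160: DF=(784553/800000 − 1/160·(0))/(1+1/160) = 4873/5000 ≈ 0.974600
step 2 [1y] swap r/2=260/9613: DF=(1 − 260/9613·(0.974600))/(1+260/9613) = 237/250 ≈ 0.948000
step 3 [1.5y] swap r/2=769/28457: DF=(1 − 769/28457·(0.974600+0.948000))/(1+769/28457) = 9231/10000 ≈ 0.923100
step 4 [2y] zero: DF = P = 897/1000 ≈ 0.897000
step 5 [2.5y] swap r/2=1141/46286: DF=(1 − 1141/46286·(0.974600+0.948000+0.923100+0.897000))/(1+1141/46286) = 8859/10000 ≈ 0.885900
step 6 [3y] zero: DF = P = 4203/5000 ≈ 0.840600

1 1/2 4873/5000
2 1 237/250
3 3/2 9231/10000
4 2 897/1000
5 5/2 8859/10000
6 3 4203/5000
f(1y,2y) = ((237/250)/(897/1000) − 1)/(1) = 17/299 ≈ 5.6856%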